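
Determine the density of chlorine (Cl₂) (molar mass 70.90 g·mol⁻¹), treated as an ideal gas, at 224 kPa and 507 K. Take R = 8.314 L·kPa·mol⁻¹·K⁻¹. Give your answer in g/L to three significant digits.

ρ = PM/(RT) = (224 × 70.90) / (8.314 × 507.0)

ρ ≈ 3.77 g/L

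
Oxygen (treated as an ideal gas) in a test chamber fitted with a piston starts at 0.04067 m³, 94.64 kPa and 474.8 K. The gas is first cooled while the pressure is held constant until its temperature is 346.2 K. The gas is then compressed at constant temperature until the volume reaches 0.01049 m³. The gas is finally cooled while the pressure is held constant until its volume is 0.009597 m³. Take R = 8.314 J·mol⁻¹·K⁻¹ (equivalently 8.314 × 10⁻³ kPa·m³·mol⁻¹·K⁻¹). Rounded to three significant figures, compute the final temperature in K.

T₄ ≈ 317 K

P constant ⇒ V ∝ T: P₂ = P₁; V₂ = V₁·(T₂/T₁) = 0.02965 m³.
Isothermal, so P V is constant: T₃ = T₂; P₃ = P₂·(V₂/V₃) = 267.5 kPa.
P constant ⇒ V ∝ T: P₄ = P₃; T₄ = T₃·(V₄/V₃) = 316.7 K.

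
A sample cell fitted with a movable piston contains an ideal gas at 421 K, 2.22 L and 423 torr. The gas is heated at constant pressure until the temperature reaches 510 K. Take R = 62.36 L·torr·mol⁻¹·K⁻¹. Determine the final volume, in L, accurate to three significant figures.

V₂ ≈ 2.69 L

P constant ⇒ V ∝ T: P₂ = P₁; V₂ = V₁·(T₂/T₁) = 2.689 L.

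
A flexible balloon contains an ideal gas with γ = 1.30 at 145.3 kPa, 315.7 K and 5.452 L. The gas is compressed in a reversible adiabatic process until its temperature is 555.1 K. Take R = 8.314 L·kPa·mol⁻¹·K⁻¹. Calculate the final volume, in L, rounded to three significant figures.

V₂ ≈ 0.831 L

Adiabatic (γ = 1.30), T V^(γ−1) and P V^γ constant: P₂ = P₁·(T₂/T₁)^(γ/(γ−1)) = 1676 kPa; V₂ = V₁·(T₁/T₂)^(1/(γ−1)) = 0.8309 L.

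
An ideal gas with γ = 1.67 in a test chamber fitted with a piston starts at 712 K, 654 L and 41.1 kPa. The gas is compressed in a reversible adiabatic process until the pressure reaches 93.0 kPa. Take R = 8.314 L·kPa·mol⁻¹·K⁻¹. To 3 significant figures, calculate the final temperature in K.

Reversible adiabatic, γ = 1.67: T₂ = T₁·(P₂/P₁)^((γ−1)/γ) = 988.0 K; V₂ = V₁·(P₁/P₂)^(1/γ) = 401.1 L.

T₂ ≈ 988 K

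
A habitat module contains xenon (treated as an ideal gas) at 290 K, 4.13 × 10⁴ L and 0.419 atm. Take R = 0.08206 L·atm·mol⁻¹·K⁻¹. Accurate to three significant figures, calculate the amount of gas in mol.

PV = nRT ⇒ n = PV/(RT) = (0.419 × 4.13e+04) / (0.08206 × 290)

n ≈ 727 mol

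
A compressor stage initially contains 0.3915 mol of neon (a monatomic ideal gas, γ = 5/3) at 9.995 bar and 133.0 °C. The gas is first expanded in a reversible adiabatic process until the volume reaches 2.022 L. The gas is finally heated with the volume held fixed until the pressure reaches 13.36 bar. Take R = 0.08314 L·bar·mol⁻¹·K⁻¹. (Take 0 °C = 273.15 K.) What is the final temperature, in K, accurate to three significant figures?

Convert: T₁ = 406.1 K.
From PV = nRT: V₁ = nRT₁/P₁ = 1.323 L.
Reversible adiabatic, γ = 5/3: T₂ = T₁·(V₁/V₂)^(γ−1) = 306.1 K; P₂ = P₁·(V₁/V₂)^γ = 4.927 bar.
Isochoric, so P/T is constant: V₃ = V₂; T₃ = T₂·(P₃/P₂) = 829.9 K.

T₃ ≈ 830 K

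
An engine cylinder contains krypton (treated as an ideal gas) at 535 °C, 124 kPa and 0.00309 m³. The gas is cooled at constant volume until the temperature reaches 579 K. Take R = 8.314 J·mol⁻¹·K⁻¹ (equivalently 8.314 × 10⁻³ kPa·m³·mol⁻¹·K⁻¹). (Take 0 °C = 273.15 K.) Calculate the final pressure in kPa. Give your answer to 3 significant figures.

Convert: T₁ = 808.1 K.
Isochoric, so P/T is constant: V₂ = V₁; P₂ = P₁·(T₂/T₁) = 88.84 kPa.

P₂ ≈ 88.8 kPa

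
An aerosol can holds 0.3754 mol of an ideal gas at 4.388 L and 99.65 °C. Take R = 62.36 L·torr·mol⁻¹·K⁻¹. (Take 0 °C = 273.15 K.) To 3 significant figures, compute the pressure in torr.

Convert: T = 372.80 K.
PV = nRT ⇒ P = nRT/V = (0.3754 × 62.36 × 372.80) / 4.388

P ≈ 1.99e+03 torr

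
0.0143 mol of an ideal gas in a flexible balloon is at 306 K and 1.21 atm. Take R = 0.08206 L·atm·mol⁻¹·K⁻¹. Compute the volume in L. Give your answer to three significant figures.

V ≈ 0.297 L

PV = nRT ⇒ V = nRT/P = (0.0143 × 0.08206 × 306) / 1.21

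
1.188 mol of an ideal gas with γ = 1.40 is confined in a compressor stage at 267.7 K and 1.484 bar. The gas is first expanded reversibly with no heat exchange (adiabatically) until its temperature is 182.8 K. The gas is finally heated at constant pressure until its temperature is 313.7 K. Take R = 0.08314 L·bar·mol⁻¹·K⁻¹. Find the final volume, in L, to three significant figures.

V₃ ≈ 79.4 L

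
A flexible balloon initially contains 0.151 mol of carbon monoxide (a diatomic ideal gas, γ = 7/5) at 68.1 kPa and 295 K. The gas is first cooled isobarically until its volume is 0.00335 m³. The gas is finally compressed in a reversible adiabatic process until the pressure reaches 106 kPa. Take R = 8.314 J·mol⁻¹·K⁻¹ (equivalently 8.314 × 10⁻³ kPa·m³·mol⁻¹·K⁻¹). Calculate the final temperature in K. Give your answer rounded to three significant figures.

T₃ ≈ 206 K

From PV = nRT: V₁ = nRT₁/P₁ = 0.005438 m³.
P constant ⇒ V ∝ T: P₂ = P₁; T₂ = T₁·(V₂/V₁) = 181.7 K.
Reversible adiabatic, γ = 7/5: T₃ = T₂·(P₃/P₂)^((γ−1)/γ) = 206.2 K; V₃ = V₂·(P₂/P₃)^(1/γ) = 0.002442 m³.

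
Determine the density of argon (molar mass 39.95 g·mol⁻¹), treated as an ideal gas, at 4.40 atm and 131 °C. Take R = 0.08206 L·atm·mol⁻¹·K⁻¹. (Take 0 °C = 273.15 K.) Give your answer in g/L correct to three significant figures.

ρ ≈ 5.30 g/L

ρ = PM/(RT) = (4.40 × 39.95) / (0.08206 × 404.1)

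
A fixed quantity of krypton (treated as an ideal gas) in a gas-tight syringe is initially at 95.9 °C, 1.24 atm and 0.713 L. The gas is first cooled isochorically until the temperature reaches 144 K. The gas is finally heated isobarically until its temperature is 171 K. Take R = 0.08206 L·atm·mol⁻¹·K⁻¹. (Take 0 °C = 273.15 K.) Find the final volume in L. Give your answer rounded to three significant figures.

V₃ ≈ 0.847 L

Convert: T₁ = 369.0 K.
Isochoric, so P/T is constant: V₂ = V₁; P₂ = P₁·(T₂/T₁) = 0.4838 atm.
Isobaric, so V/T is constant: P₃ = P₂; V₃ = V₂·(T₃/T₂) = 0.8467 L.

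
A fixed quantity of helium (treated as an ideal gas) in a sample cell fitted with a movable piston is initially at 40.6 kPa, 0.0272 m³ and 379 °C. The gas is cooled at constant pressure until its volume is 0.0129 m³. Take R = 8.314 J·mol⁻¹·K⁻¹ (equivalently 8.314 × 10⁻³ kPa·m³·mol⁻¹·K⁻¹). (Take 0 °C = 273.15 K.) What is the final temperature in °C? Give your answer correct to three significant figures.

Convert: T₁ = 652.1 K.
P constant ⇒ V ∝ T: P₂ = P₁; T₂ = T₁·(V₂/V₁) = 309.3 K.

T₂ ≈ 36.1 °C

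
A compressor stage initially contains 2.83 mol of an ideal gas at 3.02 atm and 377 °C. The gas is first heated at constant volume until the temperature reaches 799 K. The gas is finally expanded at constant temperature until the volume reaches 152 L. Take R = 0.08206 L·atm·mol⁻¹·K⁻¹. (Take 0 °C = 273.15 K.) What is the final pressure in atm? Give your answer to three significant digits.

P₃ ≈ 1.22 atm

Convert: T₁ = 650.1 K.
From PV = nRT: V₁ = nRT₁/P₁ = 49.99 L.
Isochoric, so P/T is constant: V₂ = V₁; P₂ = P₁·(T₂/T₁) = 3.711 atm.
T constant ⇒ Boyle's law P V = const: T₃ = T₂; P₃ = P₂·(V₂/V₃) = 1.221 atm.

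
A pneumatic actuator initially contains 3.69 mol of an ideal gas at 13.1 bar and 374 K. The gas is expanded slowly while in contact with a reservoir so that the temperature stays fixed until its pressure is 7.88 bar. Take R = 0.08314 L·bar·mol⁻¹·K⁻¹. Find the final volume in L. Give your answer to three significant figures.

From PV = nRT: V₁ = nRT₁/P₁ = 8.759 L.
Isothermal, so P V is constant: T₂ = T₁; V₂ = V₁·(P₁/P₂) = 14.56 L.

V₂ ≈ 14.6 L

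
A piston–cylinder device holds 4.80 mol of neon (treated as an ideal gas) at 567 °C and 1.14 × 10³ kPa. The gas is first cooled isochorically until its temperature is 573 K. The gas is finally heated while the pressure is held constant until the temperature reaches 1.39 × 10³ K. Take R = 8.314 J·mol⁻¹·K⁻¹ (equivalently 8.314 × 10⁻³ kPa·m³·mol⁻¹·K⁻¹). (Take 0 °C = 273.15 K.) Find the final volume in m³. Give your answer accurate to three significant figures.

Convert: T₁ = 840.1 K.
From PV = nRT: V₁ = nRT₁/P₁ = 0.02941 m³.
V constant ⇒ P ∝ T: V₂ = V₁; P₂ = P₁·(T₂/T₁) = 777.5 kPa.
Isobaric, so V/T is constant: P₃ = P₂; V₃ = V₂·(T₃/T₂) = 0.07134 m³.

V₃ ≈ 0.0713 m³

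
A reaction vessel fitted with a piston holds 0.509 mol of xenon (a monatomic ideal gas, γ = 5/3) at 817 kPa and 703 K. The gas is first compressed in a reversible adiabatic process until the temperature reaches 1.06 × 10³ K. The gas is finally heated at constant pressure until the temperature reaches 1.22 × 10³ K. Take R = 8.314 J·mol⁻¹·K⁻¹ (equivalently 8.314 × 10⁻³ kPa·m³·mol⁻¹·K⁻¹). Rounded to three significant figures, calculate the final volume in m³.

From PV = nRT: V₁ = nRT₁/P₁ = 0.003641 m³.
Reversible adiabatic, γ = 5/3: P₂ = P₁·(T₂/T₁)^(γ/(γ−1)) = 2281 kPa; V₂ = V₁·(T₁/T₂)^(1/(γ−1)) = 0.001967 m³.
Isobaric, so V/T is constant: P₃ = P₂; V₃ = V₂·(T₃/T₂) = 0.002264 m³.

V₃ ≈ 0.00226 m³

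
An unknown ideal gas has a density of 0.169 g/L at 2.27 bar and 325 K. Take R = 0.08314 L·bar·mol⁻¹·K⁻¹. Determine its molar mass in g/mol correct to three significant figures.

M ≈ 2.01 g/mol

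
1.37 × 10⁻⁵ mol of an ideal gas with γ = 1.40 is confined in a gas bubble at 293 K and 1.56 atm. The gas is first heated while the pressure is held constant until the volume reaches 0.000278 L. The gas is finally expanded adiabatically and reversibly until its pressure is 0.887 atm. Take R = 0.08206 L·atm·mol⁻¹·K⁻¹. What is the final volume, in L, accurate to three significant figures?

V₃ ≈ 0.000416 L

From PV = nRT: V₁ = nRT₁/P₁ = 0.0002112 L.
P constant ⇒ V ∝ T: P₂ = P₁; T₂ = T₁·(V₂/V₁) = 385.8 K.
Reversible adiabatic, γ = 1.40: T₃ = T₂·(P₃/P₂)^((γ−1)/γ) = 328.3 K; V₃ = V₂·(P₂/P₃)^(1/γ) = 0.0004161 L.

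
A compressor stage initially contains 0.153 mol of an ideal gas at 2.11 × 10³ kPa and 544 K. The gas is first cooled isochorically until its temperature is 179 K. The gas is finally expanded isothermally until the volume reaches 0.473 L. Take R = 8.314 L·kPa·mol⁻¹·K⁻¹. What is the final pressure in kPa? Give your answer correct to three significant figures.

P₃ ≈ 481 kPa

From PV = nRT: V₁ = nRT₁/P₁ = 0.3280 L.
Isochoric, so P/T is constant: V₂ = V₁; P₂ = P₁·(T₂/T₁) = 694.3 kPa.
Isothermal, so P V is constant: T₃ = T₂; P₃ = P₂·(V₂/V₃) = 481.4 kPa.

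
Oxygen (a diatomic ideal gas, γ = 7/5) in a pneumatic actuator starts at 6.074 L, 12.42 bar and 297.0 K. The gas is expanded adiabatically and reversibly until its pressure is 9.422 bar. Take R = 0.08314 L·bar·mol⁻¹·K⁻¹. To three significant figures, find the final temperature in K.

Reversible adiabatic, γ = 7/5: T₂ = T₁·(P₂/P₁)^((γ−1)/γ) = 274.5 K; V₂ = V₁·(P₁/P₂)^(1/γ) = 7.399 L.

T₂ ≈ 274 K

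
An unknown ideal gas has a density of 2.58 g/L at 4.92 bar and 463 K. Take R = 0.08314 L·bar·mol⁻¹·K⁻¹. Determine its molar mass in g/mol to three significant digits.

ρ = PM/(RT) ⇒ M = ρRT/P = (2.58 × 0.08314 × 463.0) / 4.92

M ≈ 20.2 g/mol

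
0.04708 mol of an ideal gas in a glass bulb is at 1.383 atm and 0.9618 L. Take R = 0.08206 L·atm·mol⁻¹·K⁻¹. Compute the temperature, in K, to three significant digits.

T ≈ 344 K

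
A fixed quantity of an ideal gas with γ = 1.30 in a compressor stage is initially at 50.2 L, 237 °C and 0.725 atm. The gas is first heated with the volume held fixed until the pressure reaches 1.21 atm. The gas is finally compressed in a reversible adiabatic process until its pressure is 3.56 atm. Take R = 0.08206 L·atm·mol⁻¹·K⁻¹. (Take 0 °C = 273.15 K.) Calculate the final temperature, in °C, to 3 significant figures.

Convert: T₁ = 510.1 K.
Isochoric, so P/T is constant: V₂ = V₁; T₂ = T₁·(P₂/P₁) = 851.4 K.
Adiabatic (γ = 1.30), T V^(γ−1) and P V^γ constant: T₃ = T₂·(P₃/P₂)^((γ−1)/γ) = 1092 K; V₃ = V₂·(P₂/P₃)^(1/γ) = 21.89 L.

T₃ ≈ 819 °C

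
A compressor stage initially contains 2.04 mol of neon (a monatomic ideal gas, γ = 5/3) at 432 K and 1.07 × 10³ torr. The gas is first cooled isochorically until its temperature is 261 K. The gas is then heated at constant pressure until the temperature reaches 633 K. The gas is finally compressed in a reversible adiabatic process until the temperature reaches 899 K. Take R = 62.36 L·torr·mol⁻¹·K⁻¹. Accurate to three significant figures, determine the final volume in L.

V₄ ≈ 73.6 L

From PV = nRT: V₁ = nRT₁/P₁ = 51.36 L.
Isochoric, so P/T is constant: V₂ = V₁; P₂ = P₁·(T₂/T₁) = 646.5 torr.
Isobaric, so V/T is constant: P₃ = P₂; V₃ = V₂·(T₃/T₂) = 124.6 L.
Reversible adiabatic, γ = 5/3: P₄ = P₃·(T₄/T₃)^(γ/(γ−1)) = 1554 torr; V₄ = V₃·(T₃/T₄)^(1/(γ−1)) = 73.60 L.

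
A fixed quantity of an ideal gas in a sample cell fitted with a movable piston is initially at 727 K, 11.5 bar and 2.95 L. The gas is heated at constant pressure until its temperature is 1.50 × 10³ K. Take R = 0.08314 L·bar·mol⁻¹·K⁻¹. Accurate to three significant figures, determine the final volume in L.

V₂ ≈ 6.09 L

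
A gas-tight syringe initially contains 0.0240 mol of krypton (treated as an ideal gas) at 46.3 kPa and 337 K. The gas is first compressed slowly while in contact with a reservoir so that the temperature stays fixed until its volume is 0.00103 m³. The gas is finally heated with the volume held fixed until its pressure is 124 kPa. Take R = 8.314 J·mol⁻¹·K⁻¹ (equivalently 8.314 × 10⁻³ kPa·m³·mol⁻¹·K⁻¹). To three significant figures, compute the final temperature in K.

From PV = nRT: V₁ = nRT₁/P₁ = 0.001452 m³.
Isothermal, so P V is constant: T₂ = T₁; P₂ = P₁·(V₁/V₂) = 65.29 kPa.
Isochoric, so P/T is constant: V₃ = V₂; T₃ = T₂·(P₃/P₂) = 640.1 K.

T₃ ≈ 640 K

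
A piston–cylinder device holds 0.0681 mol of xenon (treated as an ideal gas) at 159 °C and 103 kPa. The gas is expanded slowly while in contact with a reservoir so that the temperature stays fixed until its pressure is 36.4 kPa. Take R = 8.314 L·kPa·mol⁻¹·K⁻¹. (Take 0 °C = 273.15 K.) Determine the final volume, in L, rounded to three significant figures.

Convert: T₁ = 432.1 K.
From PV = nRT: V₁ = nRT₁/P₁ = 2.375 L.
T constant ⇒ Boyle's law P V = const: T₂ = T₁; V₂ = V₁·(P₁/P₂) = 6.722 L.

V₂ ≈ 6.72 L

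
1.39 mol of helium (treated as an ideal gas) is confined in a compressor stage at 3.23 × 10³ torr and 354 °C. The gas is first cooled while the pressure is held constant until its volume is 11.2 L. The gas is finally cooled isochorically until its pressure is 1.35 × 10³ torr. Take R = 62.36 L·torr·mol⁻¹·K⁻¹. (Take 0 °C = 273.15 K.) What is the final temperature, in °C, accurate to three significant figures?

Convert: T₁ = 627.1 K.
From PV = nRT: V₁ = nRT₁/P₁ = 16.83 L.
P constant ⇒ V ∝ T: P₂ = P₁; T₂ = T₁·(V₂/V₁) = 417.3 K.
Isochoric, so P/T is constant: V₃ = V₂; T₃ = T₂·(P₃/P₂) = 174.4 K.

T₃ ≈ -98.7 °C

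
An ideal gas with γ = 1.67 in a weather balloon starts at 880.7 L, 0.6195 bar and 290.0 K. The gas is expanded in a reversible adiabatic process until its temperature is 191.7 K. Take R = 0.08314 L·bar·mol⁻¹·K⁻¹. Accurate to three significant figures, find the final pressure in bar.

P₂ ≈ 0.221 bar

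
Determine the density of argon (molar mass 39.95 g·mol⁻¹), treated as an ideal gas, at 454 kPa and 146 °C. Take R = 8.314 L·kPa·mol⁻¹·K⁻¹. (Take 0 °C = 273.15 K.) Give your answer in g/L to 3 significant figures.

ρ = PM/(RT) = (454 × 39.95) / (8.314 × 419.1)

ρ ≈ 5.20 g/L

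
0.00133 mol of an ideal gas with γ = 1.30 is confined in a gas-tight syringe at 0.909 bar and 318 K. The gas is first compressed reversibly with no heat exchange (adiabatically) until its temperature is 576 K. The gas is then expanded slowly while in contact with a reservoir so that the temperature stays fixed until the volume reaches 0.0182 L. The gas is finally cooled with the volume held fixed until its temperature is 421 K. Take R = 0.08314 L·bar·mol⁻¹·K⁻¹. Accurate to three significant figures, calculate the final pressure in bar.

From PV = nRT: V₁ = nRT₁/P₁ = 0.03868 L.
Reversible adiabatic, γ = 1.30: P₂ = P₁·(T₂/T₁)^(γ/(γ−1)) = 11.93 bar; V₂ = V₁·(T₁/T₂)^(1/(γ−1)) = 0.005340 L.
T constant ⇒ Boyle's law P V = const: T₃ = T₂; P₃ = P₂·(V₂/V₃) = 3.500 bar.
Isochoric, so P/T is constant: V₄ = V₃; P₄ = P₃·(T₄/T₃) = 2.558 bar.

P₄ ≈ 2.56 bar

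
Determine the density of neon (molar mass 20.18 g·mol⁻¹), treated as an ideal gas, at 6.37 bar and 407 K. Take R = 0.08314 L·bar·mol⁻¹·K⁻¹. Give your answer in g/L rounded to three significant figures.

ρ = PM/(RT) = (6.37 × 20.18) / (0.08314 × 407.0)

ρ ≈ 3.80 g/L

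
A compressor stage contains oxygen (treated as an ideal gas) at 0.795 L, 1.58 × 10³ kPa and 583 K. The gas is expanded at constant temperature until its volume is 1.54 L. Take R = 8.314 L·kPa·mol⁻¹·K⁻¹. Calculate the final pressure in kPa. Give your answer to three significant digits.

P₂ ≈ 816 kPa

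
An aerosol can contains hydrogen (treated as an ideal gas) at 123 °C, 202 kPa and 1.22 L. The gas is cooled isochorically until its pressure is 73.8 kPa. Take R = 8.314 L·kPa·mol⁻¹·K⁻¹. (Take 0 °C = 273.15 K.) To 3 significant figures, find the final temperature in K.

T₂ ≈ 145 K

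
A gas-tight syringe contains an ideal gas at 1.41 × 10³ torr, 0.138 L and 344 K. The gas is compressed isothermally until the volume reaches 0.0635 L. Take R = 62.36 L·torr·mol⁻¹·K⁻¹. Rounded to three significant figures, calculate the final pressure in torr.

T constant ⇒ Boyle's law P V = const: T₂ = T₁; P₂ = P₁·(V₁/V₂) = 3064 torr.

P₂ ≈ 3.06e+03 torr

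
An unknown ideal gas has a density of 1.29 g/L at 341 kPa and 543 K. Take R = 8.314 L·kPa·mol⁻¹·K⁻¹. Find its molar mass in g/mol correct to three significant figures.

ρ = PM/(RT) ⇒ M = ρRT/P = (1.29 × 8.314 × 543.0) / 341

M ≈ 17.1 g/mol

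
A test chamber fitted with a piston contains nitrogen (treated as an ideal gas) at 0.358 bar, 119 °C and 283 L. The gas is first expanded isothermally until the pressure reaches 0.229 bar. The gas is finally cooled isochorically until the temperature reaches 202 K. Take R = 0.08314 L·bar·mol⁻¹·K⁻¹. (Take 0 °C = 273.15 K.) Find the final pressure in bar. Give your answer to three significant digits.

Convert: T₁ = 392.1 K.
T constant ⇒ Boyle's law P V = const: T₂ = T₁; V₂ = V₁·(P₁/P₂) = 442.4 L.
Isochoric, so P/T is constant: V₃ = V₂; P₃ = P₂·(T₃/T₂) = 0.1180 bar.

P₃ ≈ 0.118 bar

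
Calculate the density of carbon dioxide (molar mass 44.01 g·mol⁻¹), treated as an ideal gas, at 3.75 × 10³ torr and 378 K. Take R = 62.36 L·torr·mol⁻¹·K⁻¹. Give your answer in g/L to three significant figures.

ρ ≈ 7.00 g/L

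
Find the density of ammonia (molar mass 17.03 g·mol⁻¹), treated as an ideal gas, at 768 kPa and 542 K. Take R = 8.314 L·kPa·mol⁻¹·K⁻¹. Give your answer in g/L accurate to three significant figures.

ρ = PM/(RT) = (768 × 17.03) / (8.314 × 542.0)

ρ ≈ 2.90 g/L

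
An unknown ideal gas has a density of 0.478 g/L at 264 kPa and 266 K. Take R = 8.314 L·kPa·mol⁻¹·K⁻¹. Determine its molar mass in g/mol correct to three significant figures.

M ≈ 4.00 g/mol

ρ = PM/(RT) ⇒ M = ρRT/P = (0.478 × 8.314 × 266.0) / 264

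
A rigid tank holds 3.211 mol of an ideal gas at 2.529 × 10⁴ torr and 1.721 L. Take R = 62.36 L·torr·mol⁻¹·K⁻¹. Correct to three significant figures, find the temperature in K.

PV = nRT ⇒ T = PV/(nR) = (2.529e+04 × 1.721) / (3.211 × 62.36)

T ≈ 217 K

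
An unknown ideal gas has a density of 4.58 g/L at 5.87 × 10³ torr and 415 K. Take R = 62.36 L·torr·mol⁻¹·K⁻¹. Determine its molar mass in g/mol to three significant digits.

ρ = PM/(RT) ⇒ M = ρRT/P = (4.58 × 62.36 × 415.0) / 5.87e+03

M ≈ 20.2 g/mol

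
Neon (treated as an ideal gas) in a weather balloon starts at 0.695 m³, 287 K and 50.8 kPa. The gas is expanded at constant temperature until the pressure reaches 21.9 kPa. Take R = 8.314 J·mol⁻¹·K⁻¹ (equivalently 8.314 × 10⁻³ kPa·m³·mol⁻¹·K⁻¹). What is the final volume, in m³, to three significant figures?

V₂ ≈ 1.61 m³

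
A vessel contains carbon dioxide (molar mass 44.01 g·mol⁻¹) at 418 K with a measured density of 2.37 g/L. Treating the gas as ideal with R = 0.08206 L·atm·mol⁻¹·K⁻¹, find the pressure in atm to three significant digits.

P ≈ 1.85 atm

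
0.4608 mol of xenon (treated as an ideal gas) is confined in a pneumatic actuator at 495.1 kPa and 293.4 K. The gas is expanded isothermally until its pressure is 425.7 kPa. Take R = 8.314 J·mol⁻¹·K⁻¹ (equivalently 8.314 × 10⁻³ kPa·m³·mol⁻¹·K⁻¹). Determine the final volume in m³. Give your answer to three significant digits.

V₂ ≈ 0.00264 m³

From PV = nRT: V₁ = nRT₁/P₁ = 0.002270 m³.
Isothermal, so P V is constant: T₂ = T₁; V₂ = V₁·(P₁/P₂) = 0.002640 m³.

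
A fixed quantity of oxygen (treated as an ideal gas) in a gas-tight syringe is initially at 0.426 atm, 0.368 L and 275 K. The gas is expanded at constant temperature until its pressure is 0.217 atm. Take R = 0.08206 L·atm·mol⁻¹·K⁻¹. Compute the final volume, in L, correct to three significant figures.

V₂ ≈ 0.722 L

Isothermal, so P V is constant: T₂ = T₁; V₂ = V₁·(P₁/P₂) = 0.7224 L.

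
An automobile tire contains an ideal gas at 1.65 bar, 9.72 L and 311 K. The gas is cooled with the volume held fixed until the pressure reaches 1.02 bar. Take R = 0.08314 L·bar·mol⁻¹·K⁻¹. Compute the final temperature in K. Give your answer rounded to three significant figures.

T₂ ≈ 192 K

V constant ⇒ P ∝ T: V₂ = V₁; T₂ = T₁·(P₂/P₁) = 192.3 K.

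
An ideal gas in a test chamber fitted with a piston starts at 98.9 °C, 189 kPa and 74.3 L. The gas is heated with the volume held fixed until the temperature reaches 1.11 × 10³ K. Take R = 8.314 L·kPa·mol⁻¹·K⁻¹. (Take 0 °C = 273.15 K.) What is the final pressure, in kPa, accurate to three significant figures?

P₂ ≈ 564 kPa

Convert: T₁ = 372.0 K.
Isochoric, so P/T is constant: V₂ = V₁; P₂ = P₁·(T₂/T₁) = 563.9 kPa.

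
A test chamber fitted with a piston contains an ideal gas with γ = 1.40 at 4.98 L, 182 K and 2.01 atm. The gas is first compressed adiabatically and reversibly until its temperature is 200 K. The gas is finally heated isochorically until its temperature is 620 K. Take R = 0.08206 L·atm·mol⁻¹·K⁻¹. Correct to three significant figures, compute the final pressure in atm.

Adiabatic (γ = 1.40), T V^(γ−1) and P V^γ constant: P₂ = P₁·(T₂/T₁)^(γ/(γ−1)) = 2.796 atm; V₂ = V₁·(T₁/T₂)^(1/(γ−1)) = 3.934 L.
V constant ⇒ P ∝ T: V₃ = V₂; P₃ = P₂·(T₃/T₂) = 8.668 atm.

P₃ ≈ 8.67 atm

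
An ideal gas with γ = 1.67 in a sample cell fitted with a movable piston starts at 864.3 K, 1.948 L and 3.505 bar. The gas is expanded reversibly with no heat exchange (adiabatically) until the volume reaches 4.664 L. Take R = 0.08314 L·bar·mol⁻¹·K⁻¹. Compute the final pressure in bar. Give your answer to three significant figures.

Adiabatic (γ = 1.67), T V^(γ−1) and P V^γ constant: T₂ = T₁·(V₁/V₂)^(γ−1) = 481.5 K; P₂ = P₁·(V₁/V₂)^γ = 0.8156 bar.

P₂ ≈ 0.816 bar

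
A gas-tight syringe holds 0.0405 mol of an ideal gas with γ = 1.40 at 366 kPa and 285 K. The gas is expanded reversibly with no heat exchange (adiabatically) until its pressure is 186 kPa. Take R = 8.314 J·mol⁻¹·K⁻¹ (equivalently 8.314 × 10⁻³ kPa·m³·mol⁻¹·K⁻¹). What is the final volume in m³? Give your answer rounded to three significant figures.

V₂ ≈ 0.000425 m³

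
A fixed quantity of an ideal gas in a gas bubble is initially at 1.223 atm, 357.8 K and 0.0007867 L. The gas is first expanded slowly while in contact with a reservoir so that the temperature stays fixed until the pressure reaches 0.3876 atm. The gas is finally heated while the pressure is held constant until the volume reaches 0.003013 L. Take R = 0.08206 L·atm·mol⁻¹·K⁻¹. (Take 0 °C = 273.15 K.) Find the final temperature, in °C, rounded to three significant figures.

T₃ ≈ 161 °C

T constant ⇒ Boyle's law P V = const: T₂ = T₁; V₂ = V₁·(P₁/P₂) = 0.002482 L.
Isobaric, so V/T is constant: P₃ = P₂; T₃ = T₂·(V₃/V₂) = 434.3 K.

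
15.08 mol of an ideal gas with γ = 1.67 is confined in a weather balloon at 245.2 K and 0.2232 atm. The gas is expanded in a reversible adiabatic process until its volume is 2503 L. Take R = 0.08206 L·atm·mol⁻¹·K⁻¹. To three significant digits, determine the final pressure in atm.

From PV = nRT: V₁ = nRT₁/P₁ = 1359 L.
Adiabatic (γ = 1.67), T V^(γ−1) and P V^γ constant: T₂ = T₁·(V₁/V₂)^(γ−1) = 162.9 K; P₂ = P₁·(V₁/V₂)^γ = 0.08053 atm.

P₂ ≈ 0.0805 atm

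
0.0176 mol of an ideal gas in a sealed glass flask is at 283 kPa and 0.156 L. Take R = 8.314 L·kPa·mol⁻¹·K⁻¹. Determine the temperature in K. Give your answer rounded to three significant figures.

PV = nRT ⇒ T = PV/(nR) = (283 × 0.156) / (0.0176 × 8.314)

T ≈ 302 K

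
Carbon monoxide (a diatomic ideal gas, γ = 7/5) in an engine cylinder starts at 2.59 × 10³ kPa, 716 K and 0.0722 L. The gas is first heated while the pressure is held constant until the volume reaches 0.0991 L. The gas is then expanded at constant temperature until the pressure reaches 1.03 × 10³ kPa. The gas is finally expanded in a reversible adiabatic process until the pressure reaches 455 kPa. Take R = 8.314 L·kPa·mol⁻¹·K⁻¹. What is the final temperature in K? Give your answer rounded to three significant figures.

Isobaric, so V/T is constant: P₂ = P₁; T₂ = T₁·(V₂/V₁) = 982.8 K.
Isothermal, so P V is constant: T₃ = T₂; V₃ = V₂·(P₂/P₃) = 0.2492 L.
Adiabatic (γ = 7/5), T V^(γ−1) and P V^γ constant: T₄ = T₃·(P₄/P₃)^((γ−1)/γ) = 778.2 K; V₄ = V₃·(P₃/P₄)^(1/γ) = 0.4467 L.

T₄ ≈ 778 K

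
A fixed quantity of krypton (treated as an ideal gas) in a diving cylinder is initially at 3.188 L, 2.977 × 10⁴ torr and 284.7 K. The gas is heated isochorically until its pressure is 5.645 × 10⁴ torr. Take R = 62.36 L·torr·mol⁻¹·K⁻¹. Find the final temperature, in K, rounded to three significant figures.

T₂ ≈ 540 K

V constant ⇒ P ∝ T: V₂ = V₁; T₂ = T₁·(P₂/P₁) = 539.8 K.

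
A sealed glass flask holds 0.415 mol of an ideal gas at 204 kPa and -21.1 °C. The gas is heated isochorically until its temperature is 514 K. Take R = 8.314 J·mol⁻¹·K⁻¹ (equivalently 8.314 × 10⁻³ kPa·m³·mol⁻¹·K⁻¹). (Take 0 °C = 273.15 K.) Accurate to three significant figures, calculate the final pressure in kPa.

Convert: T₁ = 252.0 K.
From PV = nRT: V₁ = nRT₁/P₁ = 0.004263 m³.
V constant ⇒ P ∝ T: V₂ = V₁; P₂ = P₁·(T₂/T₁) = 416.0 kPa.

P₂ ≈ 416 kPa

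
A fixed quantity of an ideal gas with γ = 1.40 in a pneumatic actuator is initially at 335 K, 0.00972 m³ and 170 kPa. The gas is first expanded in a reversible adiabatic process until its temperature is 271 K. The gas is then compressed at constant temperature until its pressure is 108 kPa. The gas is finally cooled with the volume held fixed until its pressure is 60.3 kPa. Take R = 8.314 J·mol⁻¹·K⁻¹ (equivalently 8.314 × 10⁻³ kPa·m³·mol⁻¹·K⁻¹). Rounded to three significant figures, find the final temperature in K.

Adiabatic (γ = 1.40), T V^(γ−1) and P V^γ constant: P₂ = P₁·(T₂/T₁)^(γ/(γ−1)) = 80.94 kPa; V₂ = V₁·(T₁/T₂)^(1/(γ−1)) = 0.01651 m³.
Isothermal, so P V is constant: T₃ = T₂; V₃ = V₂·(P₂/P₃) = 0.01238 m³.
V constant ⇒ P ∝ T: V₄ = V₃; T₄ = T₃·(P₄/P₃) = 151.3 K.

T₄ ≈ 151 K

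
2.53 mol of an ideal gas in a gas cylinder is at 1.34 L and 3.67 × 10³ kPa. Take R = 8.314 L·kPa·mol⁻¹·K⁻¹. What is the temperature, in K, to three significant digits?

T ≈ 234 K

PV = nRT ⇒ T = PV/(nR) = (3.67e+03 × 1.34) / (2.53 × 8.314)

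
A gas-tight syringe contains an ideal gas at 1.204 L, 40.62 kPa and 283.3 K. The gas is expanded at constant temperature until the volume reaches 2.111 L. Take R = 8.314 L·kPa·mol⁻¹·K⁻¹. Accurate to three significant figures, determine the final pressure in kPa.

P₂ ≈ 23.2 kPa

Isothermal, so P V is constant: T₂ = T₁; P₂ = P₁·(V₁/V₂) = 23.17 kPa.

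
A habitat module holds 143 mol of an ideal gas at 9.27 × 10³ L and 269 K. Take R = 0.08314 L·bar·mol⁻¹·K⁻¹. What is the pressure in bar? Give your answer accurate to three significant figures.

P ≈ 0.345 bar

PV = nRT ⇒ P = nRT/V = (143 × 0.08314 × 269) / 9.27e+03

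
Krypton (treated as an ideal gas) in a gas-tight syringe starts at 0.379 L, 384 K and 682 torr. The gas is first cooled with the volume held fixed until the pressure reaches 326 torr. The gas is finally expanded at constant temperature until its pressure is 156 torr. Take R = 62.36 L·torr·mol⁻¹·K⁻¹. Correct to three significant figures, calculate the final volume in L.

V constant ⇒ P ∝ T: V₂ = V₁; T₂ = T₁·(P₂/P₁) = 183.6 K.
T constant ⇒ Boyle's law P V = const: T₃ = T₂; V₃ = V₂·(P₂/P₃) = 0.7920 L.

V₃ ≈ 0.792 L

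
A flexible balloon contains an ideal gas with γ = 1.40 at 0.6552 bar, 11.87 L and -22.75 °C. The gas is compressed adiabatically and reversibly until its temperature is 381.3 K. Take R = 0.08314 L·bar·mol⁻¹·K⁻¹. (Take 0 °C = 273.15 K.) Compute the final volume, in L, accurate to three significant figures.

Convert: T₁ = 250.4 K.
Reversible adiabatic, γ = 1.40: P₂ = P₁·(T₂/T₁)^(γ/(γ−1)) = 2.855 bar; V₂ = V₁·(T₁/T₂)^(1/(γ−1)) = 4.148 L.

V₂ ≈ 4.15 L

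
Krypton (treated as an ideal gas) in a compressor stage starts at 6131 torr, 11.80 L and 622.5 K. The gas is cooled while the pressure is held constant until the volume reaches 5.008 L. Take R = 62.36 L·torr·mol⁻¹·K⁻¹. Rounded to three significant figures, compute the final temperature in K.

T₂ ≈ 264 K

P constant ⇒ V ∝ T: P₂ = P₁; T₂ = T₁·(V₂/V₁) = 264.2 K.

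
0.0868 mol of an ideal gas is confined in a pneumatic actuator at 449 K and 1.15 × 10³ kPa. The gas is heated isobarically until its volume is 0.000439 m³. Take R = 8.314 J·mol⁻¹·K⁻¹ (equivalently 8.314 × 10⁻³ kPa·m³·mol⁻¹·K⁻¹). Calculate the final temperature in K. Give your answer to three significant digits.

T₂ ≈ 700 K

From PV = nRT: V₁ = nRT₁/P₁ = 0.0002818 m³.
Isobaric, so V/T is constant: P₂ = P₁; T₂ = T₁·(V₂/V₁) = 699.6 K.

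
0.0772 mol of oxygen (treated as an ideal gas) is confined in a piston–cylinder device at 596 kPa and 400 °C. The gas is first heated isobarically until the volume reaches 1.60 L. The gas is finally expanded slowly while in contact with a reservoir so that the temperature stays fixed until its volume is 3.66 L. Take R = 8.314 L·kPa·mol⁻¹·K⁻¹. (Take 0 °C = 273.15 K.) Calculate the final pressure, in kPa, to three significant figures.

P₃ ≈ 261 kPa

Convert: T₁ = 673.1 K.
From PV = nRT: V₁ = nRT₁/P₁ = 0.7249 L.
P constant ⇒ V ∝ T: P₂ = P₁; T₂ = T₁·(V₂/V₁) = 1486 K.
T constant ⇒ Boyle's law P V = const: T₃ = T₂; P₃ = P₂·(V₂/V₃) = 260.5 kPa.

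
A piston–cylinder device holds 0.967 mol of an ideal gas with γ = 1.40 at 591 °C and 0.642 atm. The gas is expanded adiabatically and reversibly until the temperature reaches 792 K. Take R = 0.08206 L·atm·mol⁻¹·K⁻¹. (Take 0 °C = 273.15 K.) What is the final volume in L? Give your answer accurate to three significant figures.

Convert: T₁ = 864.1 K.
From PV = nRT: V₁ = nRT₁/P₁ = 106.8 L.
Reversible adiabatic, γ = 1.40: P₂ = P₁·(T₂/T₁)^(γ/(γ−1)) = 0.4732 atm; V₂ = V₁·(T₁/T₂)^(1/(γ−1)) = 132.8 L.

V₂ ≈ 133 L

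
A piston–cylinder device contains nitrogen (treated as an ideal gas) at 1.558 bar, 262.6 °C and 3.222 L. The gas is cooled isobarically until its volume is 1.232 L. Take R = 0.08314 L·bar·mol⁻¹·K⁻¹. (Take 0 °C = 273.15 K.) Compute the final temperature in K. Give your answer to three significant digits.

T₂ ≈ 205 K

Convert: T₁ = 535.8 K.
P constant ⇒ V ∝ T: P₂ = P₁; T₂ = T₁·(V₂/V₁) = 204.9 K.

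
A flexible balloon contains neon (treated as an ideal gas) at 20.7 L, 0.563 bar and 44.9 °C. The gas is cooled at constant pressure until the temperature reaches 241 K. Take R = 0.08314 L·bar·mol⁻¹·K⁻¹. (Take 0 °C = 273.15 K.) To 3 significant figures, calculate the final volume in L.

Convert: T₁ = 318.0 K.
Isobaric, so V/T is constant: P₂ = P₁; V₂ = V₁·(T₂/T₁) = 15.69 L.

V₂ ≈ 15.7 L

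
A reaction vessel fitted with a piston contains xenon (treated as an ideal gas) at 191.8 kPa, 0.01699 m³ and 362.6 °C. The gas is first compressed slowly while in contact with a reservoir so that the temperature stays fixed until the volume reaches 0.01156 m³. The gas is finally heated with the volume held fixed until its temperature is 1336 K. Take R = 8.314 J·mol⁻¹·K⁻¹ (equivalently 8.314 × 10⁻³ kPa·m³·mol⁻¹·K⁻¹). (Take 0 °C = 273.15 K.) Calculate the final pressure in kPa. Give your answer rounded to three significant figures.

P₃ ≈ 592 kPa

Convert: T₁ = 635.8 K.
T constant ⇒ Boyle's law P V = const: T₂ = T₁; P₂ = P₁·(V₁/V₂) = 281.9 kPa.
Isochoric, so P/T is constant: V₃ = V₂; P₃ = P₂·(T₃/T₂) = 592.4 kPa.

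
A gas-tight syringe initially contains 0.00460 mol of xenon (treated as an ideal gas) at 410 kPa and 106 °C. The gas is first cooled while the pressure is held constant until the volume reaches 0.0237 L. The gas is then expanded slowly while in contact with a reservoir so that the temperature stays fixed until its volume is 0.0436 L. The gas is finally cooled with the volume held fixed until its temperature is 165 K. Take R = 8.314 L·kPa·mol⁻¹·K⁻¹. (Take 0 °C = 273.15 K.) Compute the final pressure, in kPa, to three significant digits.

Convert: T₁ = 379.1 K.
From PV = nRT: V₁ = nRT₁/P₁ = 0.03537 L.
P constant ⇒ V ∝ T: P₂ = P₁; T₂ = T₁·(V₂/V₁) = 254.1 K.
T constant ⇒ Boyle's law P V = const: T₃ = T₂; P₃ = P₂·(V₂/V₃) = 222.9 kPa.
V constant ⇒ P ∝ T: V₄ = V₃; P₄ = P₃·(T₄/T₃) = 144.7 kPa.

P₄ ≈ 145 kPa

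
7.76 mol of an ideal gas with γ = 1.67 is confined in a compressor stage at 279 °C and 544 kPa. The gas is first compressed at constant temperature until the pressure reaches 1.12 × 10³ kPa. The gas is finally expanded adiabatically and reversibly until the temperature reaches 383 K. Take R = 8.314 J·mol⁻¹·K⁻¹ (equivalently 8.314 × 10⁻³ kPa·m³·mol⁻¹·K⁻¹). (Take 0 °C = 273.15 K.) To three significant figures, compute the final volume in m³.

Convert: T₁ = 552.1 K.
From PV = nRT: V₁ = nRT₁/P₁ = 0.06548 m³.
Isothermal, so P V is constant: T₂ = T₁; V₂ = V₁·(P₁/P₂) = 0.03181 m³.
Reversible adiabatic, γ = 1.67: P₃ = P₂·(T₃/T₂)^(γ/(γ−1)) = 450.0 kPa; V₃ = V₂·(T₂/T₃)^(1/(γ−1)) = 0.05491 m³.

V₃ ≈ 0.0549 m³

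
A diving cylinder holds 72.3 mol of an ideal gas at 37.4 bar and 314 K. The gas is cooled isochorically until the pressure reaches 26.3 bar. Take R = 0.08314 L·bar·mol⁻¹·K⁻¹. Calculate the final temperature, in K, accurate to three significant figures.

From PV = nRT: V₁ = nRT₁/P₁ = 50.47 L.
V constant ⇒ P ∝ T: V₂ = V₁; T₂ = T₁·(P₂/P₁) = 220.8 K.

T₂ ≈ 221 K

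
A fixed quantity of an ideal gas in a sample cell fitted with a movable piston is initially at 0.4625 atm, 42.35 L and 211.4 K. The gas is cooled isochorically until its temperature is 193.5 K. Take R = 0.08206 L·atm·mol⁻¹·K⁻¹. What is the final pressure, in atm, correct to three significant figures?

Isochoric, so P/T is constant: V₂ = V₁; P₂ = P₁·(T₂/T₁) = 0.4233 atm.

P₂ ≈ 0.423 atm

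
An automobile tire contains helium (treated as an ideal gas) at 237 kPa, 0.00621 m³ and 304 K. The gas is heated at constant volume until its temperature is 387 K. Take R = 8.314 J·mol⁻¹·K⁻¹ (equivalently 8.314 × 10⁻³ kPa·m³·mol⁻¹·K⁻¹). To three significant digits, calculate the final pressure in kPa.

V constant ⇒ P ∝ T: V₂ = V₁; P₂ = P₁·(T₂/T₁) = 301.7 kPa.

P₂ ≈ 302 kPa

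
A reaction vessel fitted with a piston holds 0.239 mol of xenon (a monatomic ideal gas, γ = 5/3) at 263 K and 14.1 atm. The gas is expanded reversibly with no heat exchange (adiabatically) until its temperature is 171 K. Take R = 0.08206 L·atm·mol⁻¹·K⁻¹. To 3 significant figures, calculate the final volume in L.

From PV = nRT: V₁ = nRT₁/P₁ = 0.3658 L.
Adiabatic (γ = 5/3), T V^(γ−1) and P V^γ constant: P₂ = P₁·(T₂/T₁)^(γ/(γ−1)) = 4.806 atm; V₂ = V₁·(T₁/T₂)^(1/(γ−1)) = 0.6978 L.

V₂ ≈ 0.698 L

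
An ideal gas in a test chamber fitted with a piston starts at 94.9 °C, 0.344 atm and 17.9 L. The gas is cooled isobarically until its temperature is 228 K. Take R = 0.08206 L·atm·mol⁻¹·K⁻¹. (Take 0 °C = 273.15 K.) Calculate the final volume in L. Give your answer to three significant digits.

Convert: T₁ = 368.0 K.
P constant ⇒ V ∝ T: P₂ = P₁; V₂ = V₁·(T₂/T₁) = 11.09 L.

V₂ ≈ 11.1 L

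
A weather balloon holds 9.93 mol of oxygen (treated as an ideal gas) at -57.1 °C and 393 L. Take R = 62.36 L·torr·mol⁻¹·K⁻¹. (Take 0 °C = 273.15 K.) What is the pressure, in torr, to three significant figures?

P ≈ 340 torr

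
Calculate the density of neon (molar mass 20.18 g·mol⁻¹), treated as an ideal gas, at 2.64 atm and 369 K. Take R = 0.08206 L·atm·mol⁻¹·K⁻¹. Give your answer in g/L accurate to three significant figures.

ρ = PM/(RT) = (2.64 × 20.18) / (0.08206 × 369.0)

ρ ≈ 1.76 g/L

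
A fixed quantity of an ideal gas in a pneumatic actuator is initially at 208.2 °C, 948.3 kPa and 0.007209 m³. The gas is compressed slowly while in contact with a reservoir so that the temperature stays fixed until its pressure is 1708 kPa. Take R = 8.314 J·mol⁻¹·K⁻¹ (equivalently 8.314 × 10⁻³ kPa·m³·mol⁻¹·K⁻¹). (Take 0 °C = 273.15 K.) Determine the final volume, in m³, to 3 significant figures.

Convert: T₁ = 481.3 K.
T constant ⇒ Boyle's law P V = const: T₂ = T₁; V₂ = V₁·(P₁/P₂) = 0.004003 m³.

V₂ ≈ 0.00400 m³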